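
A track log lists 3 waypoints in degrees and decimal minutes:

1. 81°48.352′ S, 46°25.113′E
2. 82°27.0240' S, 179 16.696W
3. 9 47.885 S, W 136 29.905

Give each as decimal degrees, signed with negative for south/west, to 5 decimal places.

1. -81.80587, 46.41855
2. -82.45040, -179.27827
3. -9.79808, -136.49842

Point 1:
  Lat: 48.352′ = 0.805867°; total 81.805867
  S ⇒ negate
  Lon: 25.113′ = 0.418550°; total 46.418550
  E ⇒ keep positive
Point 2:
  Latitude: 82 + 27.024/60 = 82.450400
  S ⇒ negate
  Longitude: 179 + 16.696/60 = 179.278267
  W ⇒ negate
Point 3:
  φ: 9 + 47.885/60 = 9.798083
  S → negative
  Longitude: 136 + 29.905/60 = 136.498417
  W ⇒ negate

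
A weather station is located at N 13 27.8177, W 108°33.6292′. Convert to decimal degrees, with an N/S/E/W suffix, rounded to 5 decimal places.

Lat: 13 + 27.8177/60 = 13.463628
λ: 33.6292′ = 0.560487°; total 108.560487

13.46363° N, 108.56049° W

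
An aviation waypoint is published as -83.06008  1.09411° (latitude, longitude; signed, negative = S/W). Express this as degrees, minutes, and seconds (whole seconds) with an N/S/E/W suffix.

83°03′36″ S, 1°05′39″ E

Latitude is negative → S; |value| = 83.060080
Lat: 0.060080° → 3.60480′; 0.60480 × 60 = 36.29″
Lon: 0.094110 × 60 = 5.64660′ → 5′, remainder × 60 = 38.80″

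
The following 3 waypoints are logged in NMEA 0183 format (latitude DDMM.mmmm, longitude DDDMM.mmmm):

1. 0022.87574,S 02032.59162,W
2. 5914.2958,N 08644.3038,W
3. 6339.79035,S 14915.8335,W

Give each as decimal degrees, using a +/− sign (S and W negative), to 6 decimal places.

1. -0.381262, -20.543194
2. 59.238263, -86.738397
3. -63.663173, -149.263892

Point 1:
  φ: degrees = first 2 digits = 0, minutes = 22.87574; 0 + 22.87574/60 = 0.3812623
  S → negative
  Lon: degrees = first 3 digits = 20, minutes = 32.59162; 20 + 32.59162/60 = 20.5431937
  W → negative
Point 2:
  Lat: split at 2 digits → 59° and 14.2958′; 59 + 14.2958/60 = 59.2382633
  N → positive
  λ: degrees = first 3 digits = 86, minutes = 44.3038; 86 + 44.3038/60 = 86.7383967
  W → negative
Point 3:
  Latitude: split at 2 digits → 63° and 39.79035′; 63 + 39.79035/60 = 63.6631725
  S → negative
  λ: split at 3 digits → 149° and 15.8335′; 149 + 15.8335/60 = 149.2638917
  W ⇒ negate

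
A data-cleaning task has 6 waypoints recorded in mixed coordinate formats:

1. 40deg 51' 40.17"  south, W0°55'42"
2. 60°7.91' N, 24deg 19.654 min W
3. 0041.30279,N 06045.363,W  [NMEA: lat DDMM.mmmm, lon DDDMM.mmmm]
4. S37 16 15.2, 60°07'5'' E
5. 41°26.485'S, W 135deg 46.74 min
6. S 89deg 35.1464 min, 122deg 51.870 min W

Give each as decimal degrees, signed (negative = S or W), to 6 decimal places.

1. -40.861158, -0.928333
2. 60.131833, -24.327567
3. 0.688380, -60.756050
4. -37.270889, 60.118056
5. -41.441417, -135.779000
6. -89.585773, -122.864500

Point 1:
  φ: 51′ + 40.17″ = 51.66950′; 40 + 51.66950/60 = 40.8611583
  S ⇒ negate
  Longitude: 0 + 55/60 + 42/3600 = 0.9283333
  W → negative
Point 2:
  Lat: 60 + 7.91/60 = 60.1318333
  N ⇒ keep positive
  Longitude: 19.654′ = 0.327567°; total 24.3275667
  W → negative
Point 3:
  Lat: split at 2 digits → 00° and 41.30279′; 0 + 41.30279/60 = 0.6883798
  N → positive
  λ: degrees = first 3 digits = 60, minutes = 45.363; 60 + 45.363/60 = 60.7560500
  W → negative
Point 4:
  Lat: 16′ + 15.2″ = 16.25333′; 37 + 16.25333/60 = 37.2708889
  hemisphere S, so the sign is −
  Longitude: 7′ + 5″ = 7.08333′; 60 + 7.08333/60 = 60.1180556
  E ⇒ keep positive
Point 5:
  φ: 26.485′ = 0.441417°; total 41.4414167
  S → negative
  Lon: 46.74′ = 0.779000°; total 135.7790000
  hemisphere W, so the sign is −
Point 6:
  Latitude: 89 + 35.1464/60 = 89.5857733
  S ⇒ negate
  λ: 122 + 51.87/60 = 122.8645000
  hemisphere W, so the sign is −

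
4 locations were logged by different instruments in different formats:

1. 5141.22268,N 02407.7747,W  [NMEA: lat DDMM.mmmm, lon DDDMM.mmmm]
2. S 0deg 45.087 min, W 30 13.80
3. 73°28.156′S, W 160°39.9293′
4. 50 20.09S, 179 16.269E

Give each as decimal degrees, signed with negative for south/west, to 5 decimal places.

Point 1:
  φ: split at 2 digits → 51° and 41.22268′; 51 + 41.22268/60 = 51.687045
  N → positive
  Lon: split at 3 digits → 024° and 7.7747′; 24 + 7.7747/60 = 24.129578
  W → negative
Point 2:
  φ: 45.087′ = 0.751450°; total 0.751450
  S → negative
  Lon: 30 + 13.8/60 = 30.230000
  hemisphere W, so the sign is −
Point 3:
  φ: 73 + 28.156/60 = 73.469267
  S → negative
  Longitude: 160 + 39.9293/60 = 160.665488
  W ⇒ negate
Point 4:
  Lat: 50 + 20.09/60 = 50.334833
  hemisphere S, so the sign is −
  Lon: 179 + 16.269/60 = 179.271150
  E ⇒ keep positive

1. 51.68704, -24.12958
2. -0.75145, -30.23000
3. -73.46927, -160.66549
4. -50.33483, 179.27115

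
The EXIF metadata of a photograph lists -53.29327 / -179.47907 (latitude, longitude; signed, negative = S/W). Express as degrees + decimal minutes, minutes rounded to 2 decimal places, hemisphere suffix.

Latitude is negative → S; |value| = 53.293270
φ: 53° + 0.293270 × 60 = 53° 17.5962′
Longitude is negative → W; |value| = 179.479070
Lon: fractional part 0.479070 → 28.7442 minutes

53° 17.60′ S, 179° 28.74′ W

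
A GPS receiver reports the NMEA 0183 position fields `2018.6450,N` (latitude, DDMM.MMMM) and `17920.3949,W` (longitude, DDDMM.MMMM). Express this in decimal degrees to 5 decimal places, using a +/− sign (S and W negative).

Lat: degrees = first 2 digits = 20, minutes = 18.645; 20 + 18.645/60 = 20.310750
N → positive
Longitude: degrees = first 3 digits = 179, minutes = 20.3949; 179 + 20.3949/60 = 179.339915
hemisphere W, so the sign is −

20.31075, -179.33992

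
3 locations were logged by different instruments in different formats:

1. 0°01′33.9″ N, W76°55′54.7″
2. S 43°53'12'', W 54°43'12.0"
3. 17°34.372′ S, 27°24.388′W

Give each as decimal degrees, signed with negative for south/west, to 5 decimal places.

1. 0.02608, -76.93186
2. -43.88667, -54.72000
3. -17.57287, -27.40647

Point 1:
  φ: 0° + 1/60 + 33.9/3600 = 0 + 0.016667 + 0.009417 = 0.026083
  N → positive
  λ: 76° + 55/60 + 54.7/3600 = 76 + 0.916667 + 0.015194 = 76.931861
  hemisphere W, so the sign is −
Point 2:
  Latitude: 43° + 53/60 + 12/3600 = 43 + 0.883333 + 0.003333 = 43.886667
  hemisphere S, so the sign is −
  Longitude: 54 + 43/60 + 12/3600 = 54.720000
  W ⇒ negate
Point 3:
  Lat: 34.372′ = 0.572867°; total 17.572867
  hemisphere S, so the sign is −
  Lon: 24.388′ = 0.406467°; total 27.406467
  hemisphere W, so the sign is −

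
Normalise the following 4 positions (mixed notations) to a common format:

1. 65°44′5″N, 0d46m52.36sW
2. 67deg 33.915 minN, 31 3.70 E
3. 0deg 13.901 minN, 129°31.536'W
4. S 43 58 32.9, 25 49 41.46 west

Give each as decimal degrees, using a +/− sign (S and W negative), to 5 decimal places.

1. 65.73472, -0.78121
2. 67.56525, 31.06167
3. 0.23168, -129.52560
4. -43.97581, -25.82818

Point 1:
  Lat: 44′ + 5″ = 44.08333′; 65 + 44.08333/60 = 65.734722
  N → positive
  Lon: 0° + 46/60 + 52.36/3600 = 0 + 0.766667 + 0.014544 = 0.781211
  W → negative
Point 2:
  φ: 67 + 33.915/60 = 67.565250
  N → positive
  Longitude: 31 + 3.7/60 = 31.061667
  E → positive
Point 3:
  φ: 13.901′ = 0.231683°; total 0.231683
  N → positive
  Longitude: 129 + 31.536/60 = 129.525600
  hemisphere W, so the sign is −
Point 4:
  Lat: 58′ + 32.9″ = 58.54833′; 43 + 58.54833/60 = 43.975806
  S ⇒ negate
  λ: 25 + 49/60 + 41.46/3600 = 25.828183
  W ⇒ negate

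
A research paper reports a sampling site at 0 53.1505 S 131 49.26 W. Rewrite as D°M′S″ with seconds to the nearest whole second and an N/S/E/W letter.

Lat: fractional minutes 0.15050 × 60 = 9.03″
Lon: 49.26000′ → 49′ and 0.26000 × 60 = 15.60″

0°53′9″ S, 131°49′16″ W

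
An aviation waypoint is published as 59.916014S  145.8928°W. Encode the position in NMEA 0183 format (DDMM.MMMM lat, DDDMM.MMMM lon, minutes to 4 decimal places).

Lat: minutes = (59.916014 − 59) × 60 = 54.960840
Longitude: minutes = (145.892800 − 145) × 60 = 53.568000

5954.9608,S / 14553.5680,W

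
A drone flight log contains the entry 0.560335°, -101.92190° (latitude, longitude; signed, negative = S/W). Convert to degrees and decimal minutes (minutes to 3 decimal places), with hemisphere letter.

Lat: fractional part 0.560335 → 33.62010 minutes
Longitude is negative → W; |value| = 101.921900
λ: fractional part 0.921900 → 55.31400 minutes

0° 33.620′ N, 101° 55.314′ W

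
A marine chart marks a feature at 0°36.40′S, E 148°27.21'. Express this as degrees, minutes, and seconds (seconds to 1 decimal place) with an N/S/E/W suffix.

φ: fractional minutes 0.40000 × 60 = 24.000″
λ: fractional minutes 0.21000 × 60 = 12.600″

0°36′24.0″ S, 148°27′12.6″ E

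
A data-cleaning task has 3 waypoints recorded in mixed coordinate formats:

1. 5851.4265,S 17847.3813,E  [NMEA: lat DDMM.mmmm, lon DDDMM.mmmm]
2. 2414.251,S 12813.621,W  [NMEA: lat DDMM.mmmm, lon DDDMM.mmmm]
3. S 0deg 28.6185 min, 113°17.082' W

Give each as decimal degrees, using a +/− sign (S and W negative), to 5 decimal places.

Point 1:
  Lat: degrees = first 2 digits = 58, minutes = 51.4265; 58 + 51.4265/60 = 58.857108
  S → negative
  λ: split at 3 digits → 178° and 47.3813′; 178 + 47.3813/60 = 178.789688
  E → positive
Point 2:
  φ: degrees = first 2 digits = 24, minutes = 14.251; 24 + 14.251/60 = 24.237517
  hemisphere S, so the sign is −
  Lon: split at 3 digits → 128° and 13.621′; 128 + 13.621/60 = 128.227017
  W ⇒ negate
Point 3:
  Latitude: 0 + 28.6185/60 = 0.476975
  hemisphere S, so the sign is −
  λ: 113 + 17.082/60 = 113.284700
  W → negative

1. -58.85711, 178.78969
2. -24.23752, -128.22702
3. -0.47698, -113.28470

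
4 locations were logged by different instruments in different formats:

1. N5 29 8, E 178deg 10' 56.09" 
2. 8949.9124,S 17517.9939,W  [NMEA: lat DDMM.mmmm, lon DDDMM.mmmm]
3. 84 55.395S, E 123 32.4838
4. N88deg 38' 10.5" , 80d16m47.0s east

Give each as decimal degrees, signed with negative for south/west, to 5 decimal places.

1. 5.48556, 178.18225
2. -89.83187, -175.29990
3. -84.92325, 123.54140
4. 88.63625, 80.27972

Point 1:
  Lat: 5° + 29/60 + 8/3600 = 5 + 0.483333 + 0.002222 = 5.485556
  N → positive
  Longitude: 10′ + 56.09″ = 10.93483′; 178 + 10.93483/60 = 178.182247
  E → positive
Point 2:
  φ: degrees = first 2 digits = 89, minutes = 49.9124; 89 + 49.9124/60 = 89.831873
  S → negative
  λ: split at 3 digits → 175° and 17.9939′; 175 + 17.9939/60 = 175.299898
  W → negative
Point 3:
  Lat: 84 + 55.395/60 = 84.923250
  S → negative
  Lon: 32.4838′ = 0.541397°; total 123.541397
  E → positive
Point 4:
  Latitude: 88° + 38/60 + 10.5/3600 = 88 + 0.633333 + 0.002917 = 88.636250
  N → positive
  λ: 16′ + 47″ = 16.78333′; 80 + 16.78333/60 = 80.279722
  E → positive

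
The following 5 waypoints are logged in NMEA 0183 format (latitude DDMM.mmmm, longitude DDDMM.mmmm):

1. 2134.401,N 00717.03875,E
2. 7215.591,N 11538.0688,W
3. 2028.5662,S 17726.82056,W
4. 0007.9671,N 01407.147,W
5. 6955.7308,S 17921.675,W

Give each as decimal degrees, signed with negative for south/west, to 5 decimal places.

1. 21.57335, 7.28398
2. 72.25985, -115.63448
3. -20.47610, -177.44701
4. 0.13279, -14.11912
5. -69.92885, -179.36125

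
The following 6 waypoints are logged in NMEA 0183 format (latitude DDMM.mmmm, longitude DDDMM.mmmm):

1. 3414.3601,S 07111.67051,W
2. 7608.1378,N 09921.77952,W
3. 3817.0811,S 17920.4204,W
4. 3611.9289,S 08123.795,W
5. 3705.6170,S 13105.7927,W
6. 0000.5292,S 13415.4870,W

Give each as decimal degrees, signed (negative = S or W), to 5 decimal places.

Point 1:
  Lat: split at 2 digits → 34° and 14.3601′; 34 + 14.3601/60 = 34.239335
  S → negative
  λ: degrees = first 3 digits = 71, minutes = 11.67051; 71 + 11.67051/60 = 71.194509
  W → negative
Point 2:
  Latitude: degrees = first 2 digits = 76, minutes = 8.1378; 76 + 8.1378/60 = 76.135630
  N → positive
  Lon: degrees = first 3 digits = 99, minutes = 21.77952; 99 + 21.77952/60 = 99.362992
  hemisphere W, so the sign is −
Point 3:
  Latitude: split at 2 digits → 38° and 17.0811′; 38 + 17.0811/60 = 38.284685
  S ⇒ negate
  λ: split at 3 digits → 179° and 20.4204′; 179 + 20.4204/60 = 179.340340
  W ⇒ negate
Point 4:
  Lat: degrees = first 2 digits = 36, minutes = 11.9289; 36 + 11.9289/60 = 36.198815
  S ⇒ negate
  Longitude: degrees = first 3 digits = 81, minutes = 23.795; 81 + 23.795/60 = 81.396583
  W → negative
Point 5:
  Latitude: degrees = first 2 digits = 37, minutes = 5.617; 37 + 5.617/60 = 37.093617
  hemisphere S, so the sign is −
  Longitude: split at 3 digits → 131° and 5.7927′; 131 + 5.7927/60 = 131.096545
  hemisphere W, so the sign is −
Point 6:
  Lat: degrees = first 2 digits = 0, minutes = 0.5292; 0 + 0.5292/60 = 0.008820
  S ⇒ negate
  Longitude: degrees = first 3 digits = 134, minutes = 15.487; 134 + 15.487/60 = 134.258117
  W → negative

1. -34.23934, -71.19451
2. 76.13563, -99.36299
3. -38.28469, -179.34034
4. -36.19882, -81.39658
5. -37.09362, -131.09655
6. -0.00882, -134.25812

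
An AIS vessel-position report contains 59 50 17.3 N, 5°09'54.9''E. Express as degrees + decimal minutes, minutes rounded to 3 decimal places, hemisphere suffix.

Lat: seconds/60 = 0.28833; minutes = 50 + 0.28833 = 50.28833
Longitude: seconds/60 = 0.91500; minutes = 9 + 0.91500 = 9.91500

59° 50.288′ N, 5° 9.915′ E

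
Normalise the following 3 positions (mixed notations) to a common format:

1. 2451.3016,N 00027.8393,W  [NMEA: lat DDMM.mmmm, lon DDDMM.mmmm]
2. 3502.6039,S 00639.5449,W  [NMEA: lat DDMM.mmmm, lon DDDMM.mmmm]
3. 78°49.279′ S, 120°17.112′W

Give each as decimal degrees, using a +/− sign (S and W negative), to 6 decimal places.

Point 1:
  Lat: degrees = first 2 digits = 24, minutes = 51.3016; 24 + 51.3016/60 = 24.8550267
  N → positive
  Lon: split at 3 digits → 000° and 27.8393′; 0 + 27.8393/60 = 0.4639883
  W ⇒ negate
Point 2:
  φ: split at 2 digits → 35° and 2.6039′; 35 + 2.6039/60 = 35.0433983
  hemisphere S, so the sign is −
  Longitude: split at 3 digits → 006° and 39.5449′; 6 + 39.5449/60 = 6.6590817
  hemisphere W, so the sign is −
Point 3:
  Latitude: 78 + 49.279/60 = 78.8213167
  S ⇒ negate
  Lon: 17.112′ = 0.285200°; total 120.2852000
  W → negative

1. 24.855027, -0.463988
2. -35.043398, -6.659082
3. -78.821317, -120.285200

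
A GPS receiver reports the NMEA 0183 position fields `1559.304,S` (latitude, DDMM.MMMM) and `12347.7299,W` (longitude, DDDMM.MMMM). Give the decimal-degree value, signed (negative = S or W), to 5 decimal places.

φ: split at 2 digits → 15° and 59.304′; 15 + 59.304/60 = 15.988400
S ⇒ negate
λ: split at 3 digits → 123° and 47.7299′; 123 + 47.7299/60 = 123.795498
hemisphere W, so the sign is −

-15.98840, -123.79550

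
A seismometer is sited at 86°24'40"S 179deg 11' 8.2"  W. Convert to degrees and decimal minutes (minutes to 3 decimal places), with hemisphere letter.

Lat: seconds/60 = 0.66667; minutes = 24 + 0.66667 = 24.66667
λ: seconds/60 = 0.13667; minutes = 11 + 0.13667 = 11.13667

86° 24.667′ S, 179° 11.137′ W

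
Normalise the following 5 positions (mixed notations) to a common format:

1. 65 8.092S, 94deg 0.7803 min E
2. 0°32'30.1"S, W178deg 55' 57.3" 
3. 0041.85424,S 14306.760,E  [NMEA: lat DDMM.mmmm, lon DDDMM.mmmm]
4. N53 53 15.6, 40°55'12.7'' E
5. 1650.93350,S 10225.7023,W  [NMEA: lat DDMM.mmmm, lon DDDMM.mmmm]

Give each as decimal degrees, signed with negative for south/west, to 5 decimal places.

Point 1:
  Lat: 65 + 8.092/60 = 65.134867
  hemisphere S, so the sign is −
  Lon: 94 + 0.7803/60 = 94.013005
  E → positive
Point 2:
  Latitude: 32′ + 30.1″ = 32.50167′; 0 + 32.50167/60 = 0.541694
  S ⇒ negate
  Lon: 178 + 55/60 + 57.3/3600 = 178.932583
  W → negative
Point 3:
  Lat: split at 2 digits → 00° and 41.85424′; 0 + 41.85424/60 = 0.697571
  S ⇒ negate
  λ: split at 3 digits → 143° and 6.76′; 143 + 6.76/60 = 143.112667
  E ⇒ keep positive
Point 4:
  Lat: 53′ + 15.6″ = 53.26000′; 53 + 53.26000/60 = 53.887667
  N → positive
  Longitude: 40 + 55/60 + 12.7/3600 = 40.920194
  E → positive
Point 5:
  φ: split at 2 digits → 16° and 50.9335′; 16 + 50.9335/60 = 16.848892
  S ⇒ negate
  Lon: degrees = first 3 digits = 102, minutes = 25.7023; 102 + 25.7023/60 = 102.428372
  W → negative

1. -65.13487, 94.01301
2. -0.54169, -178.93258
3. -0.69757, 143.11267
4. 53.88767, 40.92019
5. -16.84889, -102.42837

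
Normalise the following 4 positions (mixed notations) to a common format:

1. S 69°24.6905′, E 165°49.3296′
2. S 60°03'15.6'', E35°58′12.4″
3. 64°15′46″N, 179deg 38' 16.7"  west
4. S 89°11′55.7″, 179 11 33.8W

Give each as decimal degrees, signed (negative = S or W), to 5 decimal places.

1. -69.41151, 165.82216
2. -60.05433, 35.97011
3. 64.26278, -179.63797
4. -89.19881, -179.19272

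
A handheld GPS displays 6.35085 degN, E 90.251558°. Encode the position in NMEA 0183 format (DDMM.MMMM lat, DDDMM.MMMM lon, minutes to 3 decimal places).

0621.051,N / 09015.093,E

Lat: 6° + 0.350850 × 60 = 6° 21.05100′
Longitude: minutes = (90.251558 − 90) × 60 = 15.09348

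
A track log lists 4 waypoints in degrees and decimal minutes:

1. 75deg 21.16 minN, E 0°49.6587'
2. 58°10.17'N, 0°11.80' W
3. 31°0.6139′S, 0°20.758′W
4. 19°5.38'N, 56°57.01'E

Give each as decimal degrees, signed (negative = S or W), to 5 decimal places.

1. 75.35267, 0.82765
2. 58.16950, -0.19667
3. -31.01023, -0.34597
4. 19.08967, 56.95017

Point 1:
  Latitude: 21.16′ = 0.352667°; total 75.352667
  N ⇒ keep positive
  λ: 49.6587′ = 0.827645°; total 0.827645
  E ⇒ keep positive
Point 2:
  φ: 10.17′ = 0.169500°; total 58.169500
  N ⇒ keep positive
  Lon: 0 + 11.8/60 = 0.196667
  W → negative
Point 3:
  Latitude: 31 + 0.6139/60 = 31.010232
  S → negative
  Lon: 20.758′ = 0.345967°; total 0.345967
  W ⇒ negate
Point 4:
  Lat: 5.38′ = 0.089667°; total 19.089667
  N → positive
  Longitude: 57.01′ = 0.950167°; total 56.950167
  E → positive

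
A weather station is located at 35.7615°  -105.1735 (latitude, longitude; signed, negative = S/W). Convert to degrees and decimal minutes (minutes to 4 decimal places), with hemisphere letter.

Lat: minutes = (35.761500 − 35) × 60 = 45.690000
Longitude is negative → W; |value| = 105.173500
Longitude: fractional part 0.173500 → 10.410000 minutes

35° 45.6900′ N, 105° 10.4100′ W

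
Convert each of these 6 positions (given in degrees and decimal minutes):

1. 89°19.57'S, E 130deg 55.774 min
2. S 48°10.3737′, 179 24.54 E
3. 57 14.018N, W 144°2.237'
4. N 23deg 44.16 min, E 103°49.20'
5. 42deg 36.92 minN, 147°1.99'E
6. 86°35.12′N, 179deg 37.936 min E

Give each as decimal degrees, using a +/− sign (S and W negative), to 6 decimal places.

1. -89.326167, 130.929567
2. -48.172895, 179.409000
3. 57.233633, -144.037283
4. 23.736000, 103.820000
5. 42.615333, 147.033167
6. 86.585333, 179.632267

Point 1:
  Lat: 89 + 19.57/60 = 89.3261667
  S ⇒ negate
  λ: 130 + 55.774/60 = 130.9295667
  E → positive
Point 2:
  Latitude: 10.3737′ = 0.172895°; total 48.1728950
  hemisphere S, so the sign is −
  Lon: 24.54′ = 0.409000°; total 179.4090000
  E ⇒ keep positive
Point 3:
  Latitude: 57 + 14.018/60 = 57.2336333
  N ⇒ keep positive
  Lon: 144 + 2.237/60 = 144.0372833
  hemisphere W, so the sign is −
Point 4:
  φ: 23 + 44.16/60 = 23.7360000
  N → positive
  Lon: 49.2′ = 0.820000°; total 103.8200000
  E ⇒ keep positive
Point 5:
  Latitude: 42 + 36.92/60 = 42.6153333
  N ⇒ keep positive
  Longitude: 1.99′ = 0.033167°; total 147.0331667
  E ⇒ keep positive
Point 6:
  φ: 86 + 35.12/60 = 86.5853333
  N → positive
  λ: 179 + 37.936/60 = 179.6322667
  E → positive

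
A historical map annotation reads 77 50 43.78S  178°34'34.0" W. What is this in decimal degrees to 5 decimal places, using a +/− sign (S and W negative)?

-77.84549, -178.57611

Lat: 77° + 50/60 + 43.78/3600 = 77 + 0.833333 + 0.012161 = 77.845494
S ⇒ negate
λ: 178° + 34/60 + 34/3600 = 178 + 0.566667 + 0.009444 = 178.576111
hemisphere W, so the sign is −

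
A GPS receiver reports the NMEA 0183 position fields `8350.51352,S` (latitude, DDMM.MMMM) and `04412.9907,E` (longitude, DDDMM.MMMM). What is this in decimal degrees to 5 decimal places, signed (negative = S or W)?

Latitude: degrees = first 2 digits = 83, minutes = 50.51352; 83 + 50.51352/60 = 83.841892
S → negative
Lon: degrees = first 3 digits = 44, minutes = 12.9907; 44 + 12.9907/60 = 44.216512
E → positive

-83.84189, 44.21651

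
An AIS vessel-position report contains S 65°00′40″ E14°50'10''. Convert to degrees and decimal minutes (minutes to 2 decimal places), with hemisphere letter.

65° 0.67′ S, 14° 50.17′ E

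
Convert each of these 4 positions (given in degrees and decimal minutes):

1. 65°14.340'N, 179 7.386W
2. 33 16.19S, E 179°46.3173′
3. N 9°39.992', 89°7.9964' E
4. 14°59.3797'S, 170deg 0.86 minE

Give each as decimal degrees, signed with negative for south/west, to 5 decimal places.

Point 1:
  Lat: 65 + 14.34/60 = 65.239000
  N ⇒ keep positive
  Longitude: 179 + 7.386/60 = 179.123100
  W → negative
Point 2:
  φ: 33 + 16.19/60 = 33.269833
  S → negative
  λ: 179 + 46.3173/60 = 179.771955
  E ⇒ keep positive
Point 3:
  Lat: 39.992′ = 0.666533°; total 9.666533
  N ⇒ keep positive
  Longitude: 89 + 7.9964/60 = 89.133273
  E → positive
Point 4:
  Lat: 59.3797′ = 0.989662°; total 14.989662
  hemisphere S, so the sign is −
  λ: 170 + 0.86/60 = 170.014333
  E → positive

1. 65.23900, -179.12310
2. -33.26983, 179.77196
3. 9.66653, 89.13327
4. -14.98966, 170.01433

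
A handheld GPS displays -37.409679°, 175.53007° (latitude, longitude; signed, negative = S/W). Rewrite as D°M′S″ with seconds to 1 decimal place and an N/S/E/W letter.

Latitude is negative → S; |value| = 37.409679
Latitude: 0.409679° → 24.58074′; 0.58074 × 60 = 34.844″
Longitude: 0.530070° → 31.80420′; 0.80420 × 60 = 48.252″

37°24′34.8″ S, 175°31′48.3″ E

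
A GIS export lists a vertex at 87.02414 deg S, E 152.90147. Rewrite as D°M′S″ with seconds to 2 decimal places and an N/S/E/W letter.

87°01′26.90″ S, 152°54′5.29″ E

Lat: 0.024140 × 60 = 1.44840′ → 1′, remainder × 60 = 26.9040″
Longitude: 0.901470° → 54.08820′; 0.08820 × 60 = 5.2920″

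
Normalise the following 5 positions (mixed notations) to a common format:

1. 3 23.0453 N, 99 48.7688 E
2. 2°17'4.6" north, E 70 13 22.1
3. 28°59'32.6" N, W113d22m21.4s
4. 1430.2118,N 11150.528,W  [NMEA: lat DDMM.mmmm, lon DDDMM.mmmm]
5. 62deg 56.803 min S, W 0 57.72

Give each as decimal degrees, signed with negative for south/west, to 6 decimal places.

1. 3.384088, 99.812813
2. 2.284611, 70.222806
3. 28.992389, -113.372611
4. 14.503530, -111.842133
5. -62.946717, -0.962000

Point 1:
  Lat: 23.0453′ = 0.384088°; total 3.3840883
  N → positive
  Lon: 48.7688′ = 0.812813°; total 99.8128133
  E ⇒ keep positive
Point 2:
  Lat: 2° + 17/60 + 4.6/3600 = 2 + 0.283333 + 0.001278 = 2.2846111
  N → positive
  Longitude: 70° + 13/60 + 22.1/3600 = 70 + 0.216667 + 0.006139 = 70.2228056
  E ⇒ keep positive
Point 3:
  Lat: 28° + 59/60 + 32.6/3600 = 28 + 0.983333 + 0.009056 = 28.9923889
  N ⇒ keep positive
  Longitude: 113 + 22/60 + 21.4/3600 = 113.3726111
  W → negative
Point 4:
  Latitude: degrees = first 2 digits = 14, minutes = 30.2118; 14 + 30.2118/60 = 14.5035300
  N → positive
  Lon: split at 3 digits → 111° and 50.528′; 111 + 50.528/60 = 111.8421333
  W → negative
Point 5:
  φ: 56.803′ = 0.946717°; total 62.9467167
  S ⇒ negate
  Lon: 0 + 57.72/60 = 0.9620000
  hemisphere W, so the sign is −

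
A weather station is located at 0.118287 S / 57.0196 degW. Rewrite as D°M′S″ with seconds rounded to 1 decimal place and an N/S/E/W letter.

0°07′5.8″ S, 57°01′10.6″ W

Latitude: 0.118287° → 7.09722′; 0.09722 × 60 = 5.833″
Lon: 0.019600 × 60 = 1.17600′ → 1′, remainder × 60 = 10.560″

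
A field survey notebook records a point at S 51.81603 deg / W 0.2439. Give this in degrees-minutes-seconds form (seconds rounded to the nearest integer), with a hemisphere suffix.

Latitude: 0.816030 × 60 = 48.96180′ → 48′, remainder × 60 = 57.71″
Longitude: 0.243900° → 14.63400′; 0.63400 × 60 = 38.04″

51°48′58″ S, 0°14′38″ W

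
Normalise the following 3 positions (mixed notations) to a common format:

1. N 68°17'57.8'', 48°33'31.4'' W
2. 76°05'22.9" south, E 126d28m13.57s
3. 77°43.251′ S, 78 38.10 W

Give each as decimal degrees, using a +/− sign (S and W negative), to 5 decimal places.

1. 68.29939, -48.55872
2. -76.08969, 126.47044
3. -77.72085, -78.63500

Point 1:
  Latitude: 17′ + 57.8″ = 17.96333′; 68 + 17.96333/60 = 68.299389
  N ⇒ keep positive
  Lon: 48° + 33/60 + 31.4/3600 = 48 + 0.550000 + 0.008722 = 48.558722
  W ⇒ negate
Point 2:
  Latitude: 76° + 5/60 + 22.9/3600 = 76 + 0.083333 + 0.006361 = 76.089694
  hemisphere S, so the sign is −
  Lon: 126 + 28/60 + 13.57/3600 = 126.470436
  E ⇒ keep positive
Point 3:
  φ: 77 + 43.251/60 = 77.720850
  S → negative
  Lon: 38.1′ = 0.635000°; total 78.635000
  W ⇒ negate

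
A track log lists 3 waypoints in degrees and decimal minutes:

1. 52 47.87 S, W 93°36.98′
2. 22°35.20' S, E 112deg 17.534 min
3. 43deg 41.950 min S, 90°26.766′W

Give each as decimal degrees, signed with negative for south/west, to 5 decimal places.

1. -52.79783, -93.61633
2. -22.58667, 112.29223
3. -43.69917, -90.44610

Point 1:
  Latitude: 52 + 47.87/60 = 52.797833
  S → negative
  Longitude: 93 + 36.98/60 = 93.616333
  W → negative
Point 2:
  φ: 22 + 35.2/60 = 22.586667
  S ⇒ negate
  Longitude: 17.534′ = 0.292233°; total 112.292233
  E ⇒ keep positive
Point 3:
  φ: 41.95′ = 0.699167°; total 43.699167
  hemisphere S, so the sign is −
  λ: 90 + 26.766/60 = 90.446100
  W ⇒ negate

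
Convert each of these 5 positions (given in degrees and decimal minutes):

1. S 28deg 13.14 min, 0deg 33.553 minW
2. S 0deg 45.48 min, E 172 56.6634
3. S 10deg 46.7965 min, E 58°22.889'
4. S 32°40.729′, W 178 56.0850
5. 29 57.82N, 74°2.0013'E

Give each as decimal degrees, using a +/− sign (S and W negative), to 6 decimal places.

1. -28.219000, -0.559217
2. -0.758000, 172.944390
3. -10.779942, 58.381483
4. -32.678817, -178.934750
5. 29.963667, 74.033355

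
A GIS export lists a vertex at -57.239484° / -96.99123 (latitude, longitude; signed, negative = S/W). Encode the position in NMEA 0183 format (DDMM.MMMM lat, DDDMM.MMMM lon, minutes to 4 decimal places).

5714.3690,S / 09659.4738,W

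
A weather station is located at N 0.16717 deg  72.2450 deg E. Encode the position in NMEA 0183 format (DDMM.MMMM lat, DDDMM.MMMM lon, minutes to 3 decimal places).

Lat: fractional part 0.167170 → 10.03020 minutes
Lon: 72° + 0.245000 × 60 = 72° 14.70000′

0010.030,N / 07214.700,E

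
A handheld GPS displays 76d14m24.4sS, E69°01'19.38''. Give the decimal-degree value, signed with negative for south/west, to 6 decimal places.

Lat: 76° + 14/60 + 24.4/3600 = 76 + 0.233333 + 0.006778 = 76.2401111
S ⇒ negate
Longitude: 1′ + 19.38″ = 1.32300′; 69 + 1.32300/60 = 69.0220500
E ⇒ keep positive

-76.240111, 69.022050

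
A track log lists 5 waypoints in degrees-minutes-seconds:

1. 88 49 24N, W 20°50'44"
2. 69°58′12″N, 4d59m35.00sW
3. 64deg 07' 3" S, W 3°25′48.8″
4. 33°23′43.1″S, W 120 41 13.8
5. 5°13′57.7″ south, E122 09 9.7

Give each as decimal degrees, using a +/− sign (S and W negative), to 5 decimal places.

1. 88.82333, -20.84556
2. 69.97000, -4.99306
3. -64.11750, -3.43022
4. -33.39531, -120.68717
5. -5.23269, 122.15269

Point 1:
  Latitude: 88 + 49/60 + 24/3600 = 88.823333
  N → positive
  λ: 20° + 50/60 + 44/3600 = 20 + 0.833333 + 0.012222 = 20.845556
  W ⇒ negate
Point 2:
  φ: 69 + 58/60 + 12/3600 = 69.970000
  N → positive
  Longitude: 4 + 59/60 + 35/3600 = 4.993056
  hemisphere W, so the sign is −
Point 3:
  φ: 7′ + 3″ = 7.05000′; 64 + 7.05000/60 = 64.117500
  hemisphere S, so the sign is −
  λ: 3 + 25/60 + 48.8/3600 = 3.430222
  W ⇒ negate
Point 4:
  Lat: 23′ + 43.1″ = 23.71833′; 33 + 23.71833/60 = 33.395306
  hemisphere S, so the sign is −
  λ: 120 + 41/60 + 13.8/3600 = 120.687167
  hemisphere W, so the sign is −
Point 5:
  φ: 13′ + 57.7″ = 13.96167′; 5 + 13.96167/60 = 5.232694
  S ⇒ negate
  Longitude: 122° + 9/60 + 9.7/3600 = 122 + 0.150000 + 0.002694 = 122.152694
  E → positive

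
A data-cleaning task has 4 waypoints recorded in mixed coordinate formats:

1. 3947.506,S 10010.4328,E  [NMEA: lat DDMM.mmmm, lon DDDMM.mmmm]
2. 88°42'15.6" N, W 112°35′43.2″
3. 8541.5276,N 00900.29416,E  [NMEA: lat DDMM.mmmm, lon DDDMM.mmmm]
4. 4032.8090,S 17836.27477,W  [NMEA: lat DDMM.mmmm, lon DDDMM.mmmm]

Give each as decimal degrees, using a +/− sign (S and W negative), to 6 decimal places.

1. -39.791767, 100.173880
2. 88.704333, -112.595333
3. 85.692127, 9.004903
4. -40.546817, -178.604580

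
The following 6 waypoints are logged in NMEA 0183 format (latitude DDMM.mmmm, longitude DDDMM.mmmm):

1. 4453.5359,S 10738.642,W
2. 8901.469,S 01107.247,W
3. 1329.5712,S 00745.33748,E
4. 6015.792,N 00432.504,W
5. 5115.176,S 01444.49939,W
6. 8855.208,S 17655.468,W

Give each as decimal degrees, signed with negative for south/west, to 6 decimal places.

1. -44.892265, -107.644033
2. -89.024483, -11.120783
3. -13.492853, 7.755625
4. 60.263200, -4.541733
5. -51.252933, -14.741657
6. -88.920133, -176.924467

Point 1:
  Latitude: degrees = first 2 digits = 44, minutes = 53.5359; 44 + 53.5359/60 = 44.8922650
  S → negative
  Longitude: degrees = first 3 digits = 107, minutes = 38.642; 107 + 38.642/60 = 107.6440333
  hemisphere W, so the sign is −
Point 2:
  φ: degrees = first 2 digits = 89, minutes = 1.469; 89 + 1.469/60 = 89.0244833
  hemisphere S, so the sign is −
  λ: split at 3 digits → 011° and 7.247′; 11 + 7.247/60 = 11.1207833
  hemisphere W, so the sign is −
Point 3:
  φ: split at 2 digits → 13° and 29.5712′; 13 + 29.5712/60 = 13.4928533
  S ⇒ negate
  Longitude: split at 3 digits → 007° and 45.33748′; 7 + 45.33748/60 = 7.7556247
  E ⇒ keep positive
Point 4:
  Latitude: degrees = first 2 digits = 60, minutes = 15.792; 60 + 15.792/60 = 60.2632000
  N ⇒ keep positive
  Longitude: split at 3 digits → 004° and 32.504′; 4 + 32.504/60 = 4.5417333
  W → negative
Point 5:
  φ: degrees = first 2 digits = 51, minutes = 15.176; 51 + 15.176/60 = 51.2529333
  S → negative
  λ: split at 3 digits → 014° and 44.49939′; 14 + 44.49939/60 = 14.7416565
  W → negative
Point 6:
  Lat: degrees = first 2 digits = 88, minutes = 55.208; 88 + 55.208/60 = 88.9201333
  hemisphere S, so the sign is −
  Lon: degrees = first 3 digits = 176, minutes = 55.468; 176 + 55.468/60 = 176.9244667
  hemisphere W, so the sign is −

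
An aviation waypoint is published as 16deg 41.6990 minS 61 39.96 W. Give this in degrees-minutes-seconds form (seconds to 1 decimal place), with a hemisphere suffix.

φ: 41.69900′ → 41′ and 0.69900 × 60 = 41.940″
Lon: 39.96000′ → 39′ and 0.96000 × 60 = 57.600″

16°41′41.9″ S, 61°39′57.6″ W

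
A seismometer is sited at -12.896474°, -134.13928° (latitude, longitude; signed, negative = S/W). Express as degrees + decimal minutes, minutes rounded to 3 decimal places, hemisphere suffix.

Latitude is negative → S; |value| = 12.896474
φ: 12° + 0.896474 × 60 = 12° 53.78844′
Longitude is negative → W; |value| = 134.139280
Lon: fractional part 0.139280 → 8.35680 minutes

12° 53.788′ S, 134° 8.357′ W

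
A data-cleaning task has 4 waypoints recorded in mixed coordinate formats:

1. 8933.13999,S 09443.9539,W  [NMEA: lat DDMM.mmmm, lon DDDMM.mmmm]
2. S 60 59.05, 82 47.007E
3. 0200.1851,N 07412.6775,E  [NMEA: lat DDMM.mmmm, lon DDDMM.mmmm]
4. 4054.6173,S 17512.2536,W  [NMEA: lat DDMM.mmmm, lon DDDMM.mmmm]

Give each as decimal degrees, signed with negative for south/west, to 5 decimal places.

1. -89.55233, -94.73257
2. -60.98417, 82.78345
3. 2.00309, 74.21129
4. -40.91029, -175.20423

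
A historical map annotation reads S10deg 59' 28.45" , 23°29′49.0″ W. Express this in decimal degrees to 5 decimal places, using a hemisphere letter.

10.99124° S, 23.49694° W

Lat: 10° + 59/60 + 28.45/3600 = 10 + 0.983333 + 0.007903 = 10.991236
Longitude: 23 + 29/60 + 49/3600 = 23.496944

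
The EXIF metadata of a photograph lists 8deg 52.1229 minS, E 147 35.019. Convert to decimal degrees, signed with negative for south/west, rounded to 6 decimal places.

Latitude: 8 + 52.1229/60 = 8.8687150
S → negative
Lon: 147 + 35.019/60 = 147.5836500
E → positive

-8.868715, 147.583650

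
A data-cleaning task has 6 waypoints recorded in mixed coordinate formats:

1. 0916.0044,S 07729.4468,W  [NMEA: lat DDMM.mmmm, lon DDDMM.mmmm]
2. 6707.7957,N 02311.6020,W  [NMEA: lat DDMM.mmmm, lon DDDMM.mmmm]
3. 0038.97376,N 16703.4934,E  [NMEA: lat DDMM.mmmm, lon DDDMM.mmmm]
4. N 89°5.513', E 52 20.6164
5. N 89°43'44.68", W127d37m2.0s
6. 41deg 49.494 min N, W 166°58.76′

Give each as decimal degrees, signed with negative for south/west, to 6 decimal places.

1. -9.266740, -77.490780
2. 67.129928, -23.193367
3. 0.649563, 167.058223
4. 89.091883, 52.343607
5. 89.729078, -127.617222
6. 41.824900, -166.979333

Point 1:
  Latitude: split at 2 digits → 09° and 16.0044′; 9 + 16.0044/60 = 9.2667400
  hemisphere S, so the sign is −
  Lon: degrees = first 3 digits = 77, minutes = 29.4468; 77 + 29.4468/60 = 77.4907800
  W → negative
Point 2:
  Latitude: split at 2 digits → 67° and 7.7957′; 67 + 7.7957/60 = 67.1299283
  N → positive
  Longitude: degrees = first 3 digits = 23, minutes = 11.602; 23 + 11.602/60 = 23.1933667
  W → negative
Point 3:
  Lat: degrees = first 2 digits = 0, minutes = 38.97376; 0 + 38.97376/60 = 0.6495627
  N ⇒ keep positive
  Longitude: degrees = first 3 digits = 167, minutes = 3.4934; 167 + 3.4934/60 = 167.0582233
  E ⇒ keep positive
Point 4:
  Latitude: 89 + 5.513/60 = 89.0918833
  N → positive
  Longitude: 52 + 20.6164/60 = 52.3436067
  E ⇒ keep positive
Point 5:
  φ: 43′ + 44.68″ = 43.74467′; 89 + 43.74467/60 = 89.7290778
  N ⇒ keep positive
  λ: 127 + 37/60 + 2/3600 = 127.6172222
  W ⇒ negate
Point 6:
  Lat: 49.494′ = 0.824900°; total 41.8249000
  N ⇒ keep positive
  Longitude: 166 + 58.76/60 = 166.9793333
  hemisphere W, so the sign is −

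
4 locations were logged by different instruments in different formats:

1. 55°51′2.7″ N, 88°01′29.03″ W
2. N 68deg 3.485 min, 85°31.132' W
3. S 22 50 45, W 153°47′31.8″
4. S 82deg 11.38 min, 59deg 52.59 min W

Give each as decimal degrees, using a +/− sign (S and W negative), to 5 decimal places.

1. 55.85075, -88.02473
2. 68.05808, -85.51887
3. -22.84583, -153.79217
4. -82.18967, -59.87650

Point 1:
  Lat: 55° + 51/60 + 2.7/3600 = 55 + 0.850000 + 0.000750 = 55.850750
  N ⇒ keep positive
  Lon: 88 + 1/60 + 29.03/3600 = 88.024731
  W ⇒ negate
Point 2:
  Latitude: 3.485′ = 0.058083°; total 68.058083
  N ⇒ keep positive
  Lon: 85 + 31.132/60 = 85.518867
  hemisphere W, so the sign is −
Point 3:
  Latitude: 22° + 50/60 + 45/3600 = 22 + 0.833333 + 0.012500 = 22.845833
  hemisphere S, so the sign is −
  λ: 153° + 47/60 + 31.8/3600 = 153 + 0.783333 + 0.008833 = 153.792167
  hemisphere W, so the sign is −
Point 4:
  Lat: 11.38′ = 0.189667°; total 82.189667
  S → negative
  Lon: 52.59′ = 0.876500°; total 59.876500
  hemisphere W, so the sign is −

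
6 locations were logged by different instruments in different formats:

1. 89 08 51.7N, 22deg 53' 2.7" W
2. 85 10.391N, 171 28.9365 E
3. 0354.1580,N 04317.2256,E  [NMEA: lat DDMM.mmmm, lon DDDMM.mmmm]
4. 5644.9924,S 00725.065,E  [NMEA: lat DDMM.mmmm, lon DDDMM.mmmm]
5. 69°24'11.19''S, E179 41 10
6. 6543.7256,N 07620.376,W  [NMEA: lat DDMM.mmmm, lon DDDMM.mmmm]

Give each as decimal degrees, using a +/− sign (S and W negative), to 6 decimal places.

1. 89.147694, -22.884083
2. 85.173183, 171.482275
3. 3.902633, 43.287093
4. -56.749873, 7.417750
5. -69.403108, 179.686111
6. 65.728760, -76.339600

Point 1:
  φ: 8′ + 51.7″ = 8.86167′; 89 + 8.86167/60 = 89.1476944
  N ⇒ keep positive
  Lon: 53′ + 2.7″ = 53.04500′; 22 + 53.04500/60 = 22.8840833
  W → negative
Point 2:
  Lat: 10.391′ = 0.173183°; total 85.1731833
  N → positive
  Longitude: 28.9365′ = 0.482275°; total 171.4822750
  E ⇒ keep positive
Point 3:
  φ: degrees = first 2 digits = 3, minutes = 54.158; 3 + 54.158/60 = 3.9026333
  N → positive
  Longitude: degrees = first 3 digits = 43, minutes = 17.2256; 43 + 17.2256/60 = 43.2870933
  E → positive
Point 4:
  Latitude: split at 2 digits → 56° and 44.9924′; 56 + 44.9924/60 = 56.7498733
  S → negative
  Longitude: split at 3 digits → 007° and 25.065′; 7 + 25.065/60 = 7.4177500
  E ⇒ keep positive
Point 5:
  φ: 69 + 24/60 + 11.19/3600 = 69.4031083
  S ⇒ negate
  Lon: 41′ + 10″ = 41.16667′; 179 + 41.16667/60 = 179.6861111
  E → positive
Point 6:
  Latitude: split at 2 digits → 65° and 43.7256′; 65 + 43.7256/60 = 65.7287600
  N → positive
  Longitude: split at 3 digits → 076° and 20.376′; 76 + 20.376/60 = 76.3396000
  W ⇒ negate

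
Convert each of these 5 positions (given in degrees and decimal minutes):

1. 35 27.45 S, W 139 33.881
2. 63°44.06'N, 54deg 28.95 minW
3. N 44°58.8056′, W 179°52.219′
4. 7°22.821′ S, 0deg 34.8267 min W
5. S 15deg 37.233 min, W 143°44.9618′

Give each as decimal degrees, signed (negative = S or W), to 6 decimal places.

Point 1:
  Latitude: 27.45′ = 0.457500°; total 35.4575000
  S ⇒ negate
  Lon: 139 + 33.881/60 = 139.5646833
  W → negative
Point 2:
  Lat: 44.06′ = 0.734333°; total 63.7343333
  N ⇒ keep positive
  Lon: 54 + 28.95/60 = 54.4825000
  W → negative
Point 3:
  φ: 58.8056′ = 0.980093°; total 44.9800933
  N ⇒ keep positive
  Longitude: 179 + 52.219/60 = 179.8703167
  hemisphere W, so the sign is −
Point 4:
  φ: 7 + 22.821/60 = 7.3803500
  S → negative
  Lon: 0 + 34.8267/60 = 0.5804450
  hemisphere W, so the sign is −
Point 5:
  Latitude: 37.233′ = 0.620550°; total 15.6205500
  hemisphere S, so the sign is −
  Longitude: 44.9618′ = 0.749363°; total 143.7493633
  hemisphere W, so the sign is −

1. -35.457500, -139.564683
2. 63.734333, -54.482500
3. 44.980093, -179.870317
4. -7.380350, -0.580445
5. -15.620550, -143.749363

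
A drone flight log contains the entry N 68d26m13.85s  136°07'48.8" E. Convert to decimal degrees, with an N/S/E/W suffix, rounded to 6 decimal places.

68.437181° N, 136.130222° E

Latitude: 68 + 26/60 + 13.85/3600 = 68.4371806
Longitude: 7′ + 48.8″ = 7.81333′; 136 + 7.81333/60 = 136.1302222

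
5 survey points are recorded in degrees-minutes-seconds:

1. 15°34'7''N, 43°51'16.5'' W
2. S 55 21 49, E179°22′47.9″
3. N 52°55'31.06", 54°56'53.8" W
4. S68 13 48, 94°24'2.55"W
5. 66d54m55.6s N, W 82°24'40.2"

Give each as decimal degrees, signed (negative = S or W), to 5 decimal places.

1. 15.56861, -43.85458
2. -55.36361, 179.37997
3. 52.92529, -54.94828
4. -68.23000, -94.40071
5. 66.91544, -82.41117

Point 1:
  φ: 15° + 34/60 + 7/3600 = 15 + 0.566667 + 0.001944 = 15.568611
  N ⇒ keep positive
  Lon: 43 + 51/60 + 16.5/3600 = 43.854583
  W → negative
Point 2:
  Latitude: 21′ + 49″ = 21.81667′; 55 + 21.81667/60 = 55.363611
  S → negative
  Lon: 179 + 22/60 + 47.9/3600 = 179.379972
  E ⇒ keep positive
Point 3:
  Latitude: 55′ + 31.06″ = 55.51767′; 52 + 55.51767/60 = 52.925294
  N ⇒ keep positive
  λ: 54° + 56/60 + 53.8/3600 = 54 + 0.933333 + 0.014944 = 54.948278
  W → negative
Point 4:
  φ: 68° + 13/60 + 48/3600 = 68 + 0.216667 + 0.013333 = 68.230000
  S → negative
  λ: 24′ + 2.55″ = 24.04250′; 94 + 24.04250/60 = 94.400708
  W ⇒ negate
Point 5:
  Lat: 54′ + 55.6″ = 54.92667′; 66 + 54.92667/60 = 66.915444
  N ⇒ keep positive
  λ: 24′ + 40.2″ = 24.67000′; 82 + 24.67000/60 = 82.411167
  W ⇒ negate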